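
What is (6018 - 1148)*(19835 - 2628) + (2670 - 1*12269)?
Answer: 83788491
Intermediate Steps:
(6018 - 1148)*(19835 - 2628) + (2670 - 1*12269) = 4870*17207 + (2670 - 12269) = 83798090 - 9599 = 83788491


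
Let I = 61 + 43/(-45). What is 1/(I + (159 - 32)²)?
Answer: 45/728507 ≈ 6.1770e-5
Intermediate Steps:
I = 2702/45 (I = 61 - 1/45*43 = 61 - 43/45 = 2702/45 ≈ 60.044)
1/(I + (159 - 32)²) = 1/(2702/45 + (159 - 32)²) = 1/(2702/45 + 127²) = 1/(2702/45 + 16129) = 1/(728507/45) = 45/728507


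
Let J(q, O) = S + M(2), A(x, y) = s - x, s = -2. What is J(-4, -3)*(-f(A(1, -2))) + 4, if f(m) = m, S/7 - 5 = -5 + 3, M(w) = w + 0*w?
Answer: 73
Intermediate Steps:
M(w) = w (M(w) = w + 0 = w)
A(x, y) = -2 - x
S = 21 (S = 35 + 7*(-5 + 3) = 35 + 7*(-2) = 35 - 14 = 21)
J(q, O) = 23 (J(q, O) = 21 + 2 = 23)
J(-4, -3)*(-f(A(1, -2))) + 4 = 23*(-(-2 - 1*1)) + 4 = 23*(-(-2 - 1)) + 4 = 23*(-1*(-3)) + 4 = 23*3 + 4 = 69 + 4 = 73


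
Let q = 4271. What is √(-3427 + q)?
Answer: 2*√211 ≈ 29.052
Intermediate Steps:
√(-3427 + q) = √(-3427 + 4271) = √844 = 2*√211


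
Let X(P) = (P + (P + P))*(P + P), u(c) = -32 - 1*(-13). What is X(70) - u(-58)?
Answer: 29419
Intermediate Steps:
u(c) = -19 (u(c) = -32 + 13 = -19)
X(P) = 6*P² (X(P) = (P + 2*P)*(2*P) = (3*P)*(2*P) = 6*P²)
X(70) - u(-58) = 6*70² - 1*(-19) = 6*4900 + 19 = 29400 + 19 = 29419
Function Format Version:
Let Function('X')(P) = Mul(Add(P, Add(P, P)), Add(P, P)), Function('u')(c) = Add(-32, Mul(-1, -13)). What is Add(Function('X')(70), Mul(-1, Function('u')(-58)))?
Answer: 29419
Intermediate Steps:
Function('u')(c) = -19 (Function('u')(c) = Add(-32, 13) = -19)
Function('X')(P) = Mul(6, Pow(P, 2)) (Function('X')(P) = Mul(Add(P, Mul(2, P)), Mul(2, P)) = Mul(Mul(3, P), Mul(2, P)) = Mul(6, Pow(P, 2)))
Add(Function('X')(70), Mul(-1, Function('u')(-58))) = Add(Mul(6, Pow(70, 2)), Mul(-1, -19)) = Add(Mul(6, 4900), 19) = Add(29400, 19) = 29419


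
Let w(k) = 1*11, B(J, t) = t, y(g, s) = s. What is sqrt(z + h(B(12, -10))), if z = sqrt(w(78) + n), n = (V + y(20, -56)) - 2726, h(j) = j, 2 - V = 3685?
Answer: sqrt(-10 + I*sqrt(6454)) ≈ 5.9564 + 6.7438*I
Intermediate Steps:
V = -3683 (V = 2 - 1*3685 = 2 - 3685 = -3683)
w(k) = 11
n = -6465 (n = (-3683 - 56) - 2726 = -3739 - 2726 = -6465)
z = I*sqrt(6454) (z = sqrt(11 - 6465) = sqrt(-6454) = I*sqrt(6454) ≈ 80.337*I)
sqrt(z + h(B(12, -10))) = sqrt(I*sqrt(6454) - 10) = sqrt(-10 + I*sqrt(6454))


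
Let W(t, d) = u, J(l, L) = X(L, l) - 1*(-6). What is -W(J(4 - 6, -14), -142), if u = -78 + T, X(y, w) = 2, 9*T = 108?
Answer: 66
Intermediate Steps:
T = 12 (T = (⅑)*108 = 12)
u = -66 (u = -78 + 12 = -66)
J(l, L) = 8 (J(l, L) = 2 - 1*(-6) = 2 + 6 = 8)
W(t, d) = -66
-W(J(4 - 6, -14), -142) = -1*(-66) = 66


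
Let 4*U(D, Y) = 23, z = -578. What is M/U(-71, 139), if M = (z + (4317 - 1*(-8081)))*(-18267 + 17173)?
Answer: -51724320/23 ≈ -2.2489e+6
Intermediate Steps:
U(D, Y) = 23/4 (U(D, Y) = (¼)*23 = 23/4)
M = -12931080 (M = (-578 + (4317 - 1*(-8081)))*(-18267 + 17173) = (-578 + (4317 + 8081))*(-1094) = (-578 + 12398)*(-1094) = 11820*(-1094) = -12931080)
M/U(-71, 139) = -12931080/23/4 = -12931080*4/23 = -51724320/23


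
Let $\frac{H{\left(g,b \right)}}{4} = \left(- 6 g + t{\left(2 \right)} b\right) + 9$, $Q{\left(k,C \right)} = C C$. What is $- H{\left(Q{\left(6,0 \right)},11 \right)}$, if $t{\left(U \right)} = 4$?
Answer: $-212$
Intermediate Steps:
$Q{\left(k,C \right)} = C^{2}$
$H{\left(g,b \right)} = 36 - 24 g + 16 b$ ($H{\left(g,b \right)} = 4 \left(\left(- 6 g + 4 b\right) + 9\right) = 4 \left(9 - 6 g + 4 b\right) = 36 - 24 g + 16 b$)
$- H{\left(Q{\left(6,0 \right)},11 \right)} = - (36 - 24 \cdot 0^{2} + 16 \cdot 11) = - (36 - 0 + 176) = - (36 + 0 + 176) = \left(-1\right) 212 = -212$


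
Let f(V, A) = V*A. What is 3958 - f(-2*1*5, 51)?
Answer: 4468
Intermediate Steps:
f(V, A) = A*V
3958 - f(-2*1*5, 51) = 3958 - 51*-2*1*5 = 3958 - 51*(-2*5) = 3958 - 51*(-10) = 3958 - 1*(-510) = 3958 + 510 = 4468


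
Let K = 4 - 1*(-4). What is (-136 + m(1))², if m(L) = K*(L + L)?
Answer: 14400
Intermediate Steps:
K = 8 (K = 4 + 4 = 8)
m(L) = 16*L (m(L) = 8*(L + L) = 8*(2*L) = 16*L)
(-136 + m(1))² = (-136 + 16*1)² = (-136 + 16)² = (-120)² = 14400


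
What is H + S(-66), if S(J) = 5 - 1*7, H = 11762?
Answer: 11760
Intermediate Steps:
S(J) = -2 (S(J) = 5 - 7 = -2)
H + S(-66) = 11762 - 2 = 11760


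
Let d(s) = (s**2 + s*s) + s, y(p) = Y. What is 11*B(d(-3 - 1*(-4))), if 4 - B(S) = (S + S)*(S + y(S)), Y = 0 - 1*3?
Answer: 44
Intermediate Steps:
Y = -3 (Y = 0 - 3 = -3)
y(p) = -3
d(s) = s + 2*s**2 (d(s) = (s**2 + s**2) + s = 2*s**2 + s = s + 2*s**2)
B(S) = 4 - 2*S*(-3 + S) (B(S) = 4 - (S + S)*(S - 3) = 4 - 2*S*(-3 + S))
11*B(d(-3 - 1*(-4))) = 11*(4 - 2*(1 + 2*(-3 - 1*(-4)))**2*(-3 - 1*(-4))**2 + 6*((-3 - 1*(-4))*(1 + 2*(-3 - 1*(-4))))) = 11*(4 - 2*(1 + 2*(-3 + 4))**2*(-3 + 4)**2 + 6*((-3 + 4)*(1 + 2*(-3 + 4)))) = 11*(4 - 2*(1 + 2*1)**2 + 6*(1*(1 + 2*1))) = 11*(4 - 2*(1 + 2)**2 + 6*(1*(1 + 2))) = 11*(4 - 2*(1*3)**2 + 6*(1*3)) = 11*(4 - 2*3**2 + 6*3) = 11*(4 - 2*9 + 18) = 11*(4 - 18 + 18) = 11*4 = 44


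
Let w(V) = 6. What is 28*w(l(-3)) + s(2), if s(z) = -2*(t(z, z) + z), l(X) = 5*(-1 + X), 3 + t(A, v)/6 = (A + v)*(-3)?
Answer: 344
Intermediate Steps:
t(A, v) = -18 - 18*A - 18*v (t(A, v) = -18 + 6*((A + v)*(-3)) = -18 + 6*(-3*A - 3*v) = -18 + (-18*A - 18*v) = -18 - 18*A - 18*v)
l(X) = -5 + 5*X
s(z) = 36 + 70*z (s(z) = -2*((-18 - 18*z - 18*z) + z) = -2*((-18 - 36*z) + z) = -2*(-18 - 35*z) = 36 + 70*z)
28*w(l(-3)) + s(2) = 28*6 + (36 + 70*2) = 168 + (36 + 140) = 168 + 176 = 344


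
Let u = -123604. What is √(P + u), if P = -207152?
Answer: 2*I*√82689 ≈ 575.11*I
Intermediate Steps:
√(P + u) = √(-207152 - 123604) = √(-330756) = 2*I*√82689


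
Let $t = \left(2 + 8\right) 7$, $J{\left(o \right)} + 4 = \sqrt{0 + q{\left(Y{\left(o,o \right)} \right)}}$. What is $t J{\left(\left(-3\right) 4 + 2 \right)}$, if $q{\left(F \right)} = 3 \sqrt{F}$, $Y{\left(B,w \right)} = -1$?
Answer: $-280 + 70 \sqrt{3} \sqrt{i} \approx -194.27 + 85.732 i$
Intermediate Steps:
$J{\left(o \right)} = -4 + \sqrt{3} \sqrt{i}$ ($J{\left(o \right)} = -4 + \sqrt{0 + 3 \sqrt{-1}} = -4 + \sqrt{0 + 3 i} = -4 + \sqrt{3 i} = -4 + \sqrt{3} \sqrt{i}$)
$t = 70$ ($t = 10 \cdot 7 = 70$)
$t J{\left(\left(-3\right) 4 + 2 \right)} = 70 \left(-4 + \sqrt{3} \sqrt{i}\right) = -280 + 70 \sqrt{3} \sqrt{i}$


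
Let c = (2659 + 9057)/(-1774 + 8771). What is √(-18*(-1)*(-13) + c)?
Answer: I*√11374197254/6997 ≈ 15.242*I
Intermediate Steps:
c = 11716/6997 ≈ 1.6744
√(-18*(-1)*(-13) + c) = √(-18*(-1)*(-13) + 11716/6997) = √(18*(-13) + 11716/6997) = √(-234 + 11716/6997) = √(-1625582/6997) = I*√11374197254/6997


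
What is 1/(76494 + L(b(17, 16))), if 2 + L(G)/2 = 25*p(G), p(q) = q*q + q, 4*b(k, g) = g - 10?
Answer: 2/153355 ≈ 1.3042e-5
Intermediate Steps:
b(k, g) = -5/2 + g/4 (b(k, g) = (g - 10)/4 = (-10 + g)/4 = -5/2 + g/4)
p(q) = q + q² (p(q) = q² + q = q + q²)
L(G) = -4 + 50*G*(1 + G) (L(G) = -4 + 2*(25*(G*(1 + G))) = -4 + 2*(25*G*(1 + G)) = -4 + 50*G*(1 + G))
1/(76494 + L(b(17, 16))) = 1/(76494 + (-4 + 50*(-5/2 + (¼)*16)*(1 + (-5/2 + (¼)*16)))) = 1/(76494 + (-4 + 50*(-5/2 + 4)*(1 + (-5/2 + 4)))) = 1/(76494 + (-4 + 50*(3/2)*(1 + 3/2))) = 1/(76494 + (-4 + 50*(3/2)*(5/2))) = 1/(76494 + (-4 + 375/2)) = 1/(76494 + 367/2) = 1/(153355/2) = 2/153355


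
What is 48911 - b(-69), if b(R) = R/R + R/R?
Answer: 48909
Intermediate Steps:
b(R) = 2 (b(R) = 1 + 1 = 2)
48911 - b(-69) = 48911 - 1*2 = 48911 - 2 = 48909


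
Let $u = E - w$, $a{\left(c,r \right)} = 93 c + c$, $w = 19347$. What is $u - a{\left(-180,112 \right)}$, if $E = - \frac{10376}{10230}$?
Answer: $- \frac{12419293}{5115} \approx -2428.0$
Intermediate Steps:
$a{\left(c,r \right)} = 94 c$
$E = - \frac{5188}{5115}$ ($E = \left(-10376\right) \frac{1}{10230} = - \frac{5188}{5115} \approx -1.0143$)
$u = - \frac{98965093}{5115}$ ($u = - \frac{5188}{5115} - 19347 = - \frac{98965093}{5115} \approx -19348.0$)
$u - a{\left(-180,112 \right)} = - \frac{98965093}{5115} - 94 \left(-180\right) = - \frac{98965093}{5115} - -16920 = - \frac{98965093}{5115} + 16920 = - \frac{12419293}{5115}$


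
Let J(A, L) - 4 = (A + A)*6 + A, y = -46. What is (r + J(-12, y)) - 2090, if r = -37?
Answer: -2279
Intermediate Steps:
J(A, L) = 4 + 13*A (J(A, L) = 4 + ((A + A)*6 + A) = 4 + ((2*A)*6 + A) = 4 + (12*A + A) = 4 + 13*A)
(r + J(-12, y)) - 2090 = (-37 + (4 + 13*(-12))) - 2090 = (-37 + (4 - 156)) - 2090 = (-37 - 152) - 2090 = -189 - 2090 = -2279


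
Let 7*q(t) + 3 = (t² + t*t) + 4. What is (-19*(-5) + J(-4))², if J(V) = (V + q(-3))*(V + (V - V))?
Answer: 491401/49 ≈ 10029.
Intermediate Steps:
q(t) = ⅐ + 2*t²/7 (q(t) = -3/7 + ((t² + t*t) + 4)/7 = -3/7 + ((t² + t²) + 4)/7 = -3/7 + (2*t² + 4)/7 = -3/7 + (4 + 2*t²)/7 = -3/7 + (4/7 + 2*t²/7) = ⅐ + 2*t²/7)
J(V) = V*(19/7 + V) (J(V) = (V + (⅐ + (2/7)*(-3)²))*(V + (V - V)) = (V + (⅐ + (2/7)*9))*(V + 0) = (V + (⅐ + 18/7))*V = (V + 19/7)*V = (19/7 + V)*V = V*(19/7 + V))
(-19*(-5) + J(-4))² = (-19*(-5) + (⅐)*(-4)*(19 + 7*(-4)))² = (95 + (⅐)*(-4)*(19 - 28))² = (95 + (⅐)*(-4)*(-9))² = (95 + 36/7)² = (701/7)² = 491401/49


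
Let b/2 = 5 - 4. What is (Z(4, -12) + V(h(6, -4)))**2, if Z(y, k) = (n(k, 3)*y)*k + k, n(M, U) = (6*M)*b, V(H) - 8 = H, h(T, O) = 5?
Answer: 47789569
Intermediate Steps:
b = 2 (b = 2*(5 - 4) = 2*1 = 2)
V(H) = 8 + H
n(M, U) = 12*M (n(M, U) = (6*M)*2 = 12*M)
Z(y, k) = k + 12*y*k**2 (Z(y, k) = ((12*k)*y)*k + k = (12*k*y)*k + k = 12*y*k**2 + k = k + 12*y*k**2)
(Z(4, -12) + V(h(6, -4)))**2 = (-12*(1 + 12*(-12)*4) + (8 + 5))**2 = (-12*(1 - 576) + 13)**2 = (-12*(-575) + 13)**2 = (6900 + 13)**2 = 6913**2 = 47789569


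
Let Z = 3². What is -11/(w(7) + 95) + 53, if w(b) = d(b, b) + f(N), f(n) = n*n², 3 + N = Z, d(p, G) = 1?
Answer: 16525/312 ≈ 52.965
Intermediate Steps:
Z = 9
N = 6 (N = -3 + 9 = 6)
f(n) = n³
w(b) = 217 (w(b) = 1 + 6³ = 1 + 216 = 217)
-11/(w(7) + 95) + 53 = -11/(217 + 95) + 53 = -11/312 + 53 = 16525/312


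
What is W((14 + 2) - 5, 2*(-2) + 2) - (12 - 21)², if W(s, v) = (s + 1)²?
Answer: 63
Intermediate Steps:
W(s, v) = (1 + s)²
W((14 + 2) - 5, 2*(-2) + 2) - (12 - 21)² = (1 + ((14 + 2) - 5))² - (12 - 21)² = (1 + (16 - 5))² - 1*(-9)² = (1 + 11)² - 1*81 = 12² - 81 = 144 - 81 = 63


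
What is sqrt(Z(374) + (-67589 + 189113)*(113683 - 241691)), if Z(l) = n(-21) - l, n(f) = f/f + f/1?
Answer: I*sqrt(15556044586) ≈ 1.2472e+5*I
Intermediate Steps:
n(f) = 1 + f (n(f) = 1 + f*1 = 1 + f)
Z(l) = -20 - l (Z(l) = (1 - 21) - l = -20 - l)
sqrt(Z(374) + (-67589 + 189113)*(113683 - 241691)) = sqrt((-20 - 1*374) + (-67589 + 189113)*(113683 - 241691)) = sqrt((-20 - 374) + 121524*(-128008)) = sqrt(-394 - 15556044192) = sqrt(-15556044586) = I*sqrt(15556044586)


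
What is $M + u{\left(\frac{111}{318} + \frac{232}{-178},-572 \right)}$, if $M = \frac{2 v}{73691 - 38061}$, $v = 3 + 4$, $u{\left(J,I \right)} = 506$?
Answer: $\frac{1287771}{2545} \approx 506.0$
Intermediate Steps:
$v = 7$
$M = \frac{1}{2545}$ ($M = \frac{2 \cdot 7}{73691 - 38061} = \frac{1}{35630} \cdot 14 = \frac{1}{2545} \approx 0.00039293$)
$M + u{\left(\frac{111}{318} + \frac{232}{-178},-572 \right)} = \frac{1}{2545} + 506 = \frac{1287771}{2545}$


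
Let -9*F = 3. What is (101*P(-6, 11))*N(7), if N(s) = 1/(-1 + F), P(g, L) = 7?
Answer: -2121/4 ≈ -530.25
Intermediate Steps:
F = -1/3 (F = -1/9*3 = -1/3 ≈ -0.33333)
N(s) = -3/4 (N(s) = 1/(-1 - 1/3) = 1/(-4/3) = -3/4)
(101*P(-6, 11))*N(7) = (101*7)*(-3/4) = 707*(-3/4) = -2121/4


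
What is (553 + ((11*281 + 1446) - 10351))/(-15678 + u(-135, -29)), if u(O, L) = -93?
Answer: 5261/15771 ≈ 0.33359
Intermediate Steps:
(553 + ((11*281 + 1446) - 10351))/(-15678 + u(-135, -29)) = (553 + ((11*281 + 1446) - 10351))/(-15678 - 93) = (553 + ((3091 + 1446) - 10351))/(-15771) = (553 + (4537 - 10351))*(-1/15771) = (553 - 5814)*(-1/15771) = -5261*(-1/15771) = 5261/15771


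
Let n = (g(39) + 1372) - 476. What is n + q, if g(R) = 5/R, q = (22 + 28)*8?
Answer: 50549/39 ≈ 1296.1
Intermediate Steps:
q = 400 (q = 50*8 = 400)
n = 34949/39 (n = (5/39 + 1372) - 476 = 53513/39 - 476 = 34949/39 ≈ 896.13)
n + q = 34949/39 + 400 = 50549/39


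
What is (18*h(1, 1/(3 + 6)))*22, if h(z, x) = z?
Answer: 396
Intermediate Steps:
(18*h(1, 1/(3 + 6)))*22 = (18*1)*22 = 18*22 = 396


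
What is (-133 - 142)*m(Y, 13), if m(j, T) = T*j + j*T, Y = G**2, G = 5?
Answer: -178750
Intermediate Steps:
Y = 25 (Y = 5**2 = 25)
m(j, T) = 2*T*j (m(j, T) = T*j + T*j = 2*T*j)
(-133 - 142)*m(Y, 13) = (-133 - 142)*(2*13*25) = -275*650 = -178750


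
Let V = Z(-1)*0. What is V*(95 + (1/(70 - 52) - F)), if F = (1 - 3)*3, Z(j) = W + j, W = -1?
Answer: 0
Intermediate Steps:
Z(j) = -1 + j
F = -6 (F = -2*3 = -6)
V = 0 (V = (-1 - 1)*0 = -2*0 = 0)
V*(95 + (1/(70 - 52) - F)) = 0*(95 + (1/(70 - 52) - 1*(-6))) = 0*(95 + (1/18 + 6)) = 0*(95 + 109/18) = 0*(1819/18) = 0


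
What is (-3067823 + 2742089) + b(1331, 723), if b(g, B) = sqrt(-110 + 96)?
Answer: -325734 + I*sqrt(14) ≈ -3.2573e+5 + 3.7417*I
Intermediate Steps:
b(g, B) = I*sqrt(14) (b(g, B) = sqrt(-14) = I*sqrt(14))
(-3067823 + 2742089) + b(1331, 723) = (-3067823 + 2742089) + I*sqrt(14) = -325734 + I*sqrt(14)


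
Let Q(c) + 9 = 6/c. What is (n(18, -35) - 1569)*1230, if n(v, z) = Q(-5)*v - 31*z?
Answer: -821148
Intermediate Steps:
Q(c) = -9 + 6/c
n(v, z) = -31*z - 51*v/5 (n(v, z) = (-9 + 6/(-5))*v - 31*z = (-9 + 6*(-1/5))*v - 31*z = (-9 - 6/5)*v - 31*z = -51*v/5 - 31*z = -31*z - 51*v/5)
(n(18, -35) - 1569)*1230 = ((-31*(-35) - 51/5*18) - 1569)*1230 = ((1085 - 918/5) - 1569)*1230 = (4507/5 - 1569)*1230 = -3338/5*1230 = -821148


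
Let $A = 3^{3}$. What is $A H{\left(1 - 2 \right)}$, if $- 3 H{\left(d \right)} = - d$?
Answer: $-9$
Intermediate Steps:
$H{\left(d \right)} = \frac{d}{3}$ ($H{\left(d \right)} = - \frac{\left(-1\right) d}{3} = \frac{d}{3}$)
$A = 27$
$A H{\left(1 - 2 \right)} = 27 \frac{1 - 2}{3} = 27 \cdot \frac{1}{3} \left(-1\right) = 27 \left(- \frac{1}{3}\right) = -9$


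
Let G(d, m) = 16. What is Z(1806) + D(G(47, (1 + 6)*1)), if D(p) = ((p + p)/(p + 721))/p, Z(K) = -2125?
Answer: -1566123/737 ≈ -2125.0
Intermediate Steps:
D(p) = 2/(721 + p) (D(p) = ((2*p)/(721 + p))/p = (2*p/(721 + p))/p = 2/(721 + p))
Z(1806) + D(G(47, (1 + 6)*1)) = -2125 + 2/(721 + 16) = -2125 + 2/737 = -1566123/737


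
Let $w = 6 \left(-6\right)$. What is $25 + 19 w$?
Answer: $-659$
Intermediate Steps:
$w = -36$
$25 + 19 w = 25 + 19 \left(-36\right) = 25 - 684 = -659$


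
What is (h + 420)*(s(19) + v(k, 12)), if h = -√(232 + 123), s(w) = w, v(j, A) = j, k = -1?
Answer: 7560 - 18*√355 ≈ 7220.9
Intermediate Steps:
h = -√355 ≈ -18.841
(h + 420)*(s(19) + v(k, 12)) = (-√355 + 420)*(19 - 1) = (420 - √355)*18 = 7560 - 18*√355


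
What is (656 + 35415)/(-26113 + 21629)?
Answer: -36071/4484 ≈ -8.0444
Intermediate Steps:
(656 + 35415)/(-26113 + 21629) = 36071/(-4484) = 36071*(-1/4484) = -36071/4484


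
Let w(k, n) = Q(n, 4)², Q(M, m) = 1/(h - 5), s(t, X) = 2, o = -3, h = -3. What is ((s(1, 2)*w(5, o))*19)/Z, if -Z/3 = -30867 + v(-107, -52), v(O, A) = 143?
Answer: 19/2949504 ≈ 6.4418e-6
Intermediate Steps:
Q(M, m) = -⅛ (Q(M, m) = 1/(-3 - 5) = 1/(-8) = -⅛)
Z = 92172 (Z = -3*(-30867 + 143) = -3*(-30724) = 92172)
w(k, n) = 1/64 (w(k, n) = (-⅛)² = 1/64)
((s(1, 2)*w(5, o))*19)/Z = ((2*(1/64))*19)/92172 = ((1/32)*19)*(1/92172) = (19/32)*(1/92172) = 19/2949504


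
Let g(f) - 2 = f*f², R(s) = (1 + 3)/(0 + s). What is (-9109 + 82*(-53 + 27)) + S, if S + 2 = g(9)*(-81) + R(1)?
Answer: -70450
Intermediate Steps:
R(s) = 4/s
g(f) = 2 + f³ (g(f) = 2 + f*f² = 2 + f³)
S = -59209 (S = -2 + ((2 + 9³)*(-81) + 4/1) = -2 + ((2 + 729)*(-81) + 4*1) = -2 + (731*(-81) + 4) = -2 + (-59211 + 4) = -2 - 59207 = -59209)
(-9109 + 82*(-53 + 27)) + S = (-9109 + 82*(-53 + 27)) - 59209 = (-9109 + 82*(-26)) - 59209 = (-9109 - 2132) - 59209 = -11241 - 59209 = -70450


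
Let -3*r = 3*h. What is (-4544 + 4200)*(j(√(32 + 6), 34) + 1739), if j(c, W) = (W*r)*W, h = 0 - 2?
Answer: -1393544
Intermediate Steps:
h = -2
r = 2 (r = -(-2) = -⅓*(-6) = 2)
j(c, W) = 2*W² (j(c, W) = (W*2)*W = (2*W)*W = 2*W²)
(-4544 + 4200)*(j(√(32 + 6), 34) + 1739) = (-4544 + 4200)*(2*34² + 1739) = -344*(2*1156 + 1739) = -344*(2312 + 1739) = -344*4051 = -1393544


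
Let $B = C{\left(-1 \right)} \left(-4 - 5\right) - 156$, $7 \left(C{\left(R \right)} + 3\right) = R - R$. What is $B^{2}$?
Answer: $16641$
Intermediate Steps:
$C{\left(R \right)} = -3$ ($C{\left(R \right)} = -3 + \frac{R - R}{7} = -3 + \frac{1}{7} \cdot 0 = -3 + 0 = -3$)
$B = -129$ ($B = - 3 \left(-4 - 5\right) - 156 = \left(-3\right) \left(-9\right) - 156 = 27 - 156 = -129$)
$B^{2} = \left(-129\right)^{2} = 16641$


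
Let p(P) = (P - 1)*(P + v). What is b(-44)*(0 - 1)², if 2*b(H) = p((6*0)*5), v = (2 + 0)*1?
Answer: -1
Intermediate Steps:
v = 2 (v = 2*1 = 2)
p(P) = (-1 + P)*(2 + P) (p(P) = (P - 1)*(P + 2) = (-1 + P)*(2 + P))
b(H) = -1 (b(H) = (-2 + (6*0)*5 + ((6*0)*5)²)/2 = (-2 + 0*5 + (0*5)²)/2 = (-2 + 0 + 0²)/2 = (-2 + 0 + 0)/2 = (½)*(-2) = -1)
b(-44)*(0 - 1)² = -(0 - 1)² = -1*(-1)² = -1*1 = -1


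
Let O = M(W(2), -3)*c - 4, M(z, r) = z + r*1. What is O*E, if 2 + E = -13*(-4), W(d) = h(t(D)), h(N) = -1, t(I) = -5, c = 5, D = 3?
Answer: -1200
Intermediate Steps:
W(d) = -1
M(z, r) = r + z (M(z, r) = z + r = r + z)
E = 50 (E = -2 - 13*(-4) = -2 + 52 = 50)
O = -24 (O = (-3 - 1)*5 - 4 = -4*5 - 4 = -20 - 4 = -24)
O*E = -24*50 = -1200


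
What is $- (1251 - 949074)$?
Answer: $947823$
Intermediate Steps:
$- (1251 - 949074) = \left(-1\right) \left(-947823\right) = 947823$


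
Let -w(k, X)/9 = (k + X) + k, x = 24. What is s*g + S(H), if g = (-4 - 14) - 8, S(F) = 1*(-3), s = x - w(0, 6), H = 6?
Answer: -2031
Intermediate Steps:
w(k, X) = -18*k - 9*X (w(k, X) = -9*((k + X) + k) = -9*((X + k) + k) = -9*(X + 2*k) = -18*k - 9*X)
s = 78 (s = 24 - (-18*0 - 9*6) = 24 - (0 - 54) = 24 - 1*(-54) = 24 + 54 = 78)
S(F) = -3
g = -26 (g = -18 - 8 = -26)
s*g + S(H) = 78*(-26) - 3 = -2028 - 3 = -2031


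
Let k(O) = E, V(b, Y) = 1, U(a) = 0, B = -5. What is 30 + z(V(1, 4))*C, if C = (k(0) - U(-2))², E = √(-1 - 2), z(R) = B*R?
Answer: 45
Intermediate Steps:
z(R) = -5*R
E = I*√3 (E = √(-3) = I*√3 ≈ 1.732*I)
k(O) = I*√3
C = -3 (C = (I*√3 - 1*0)² = (I*√3 + 0)² = (I*√3)² = -3)
30 + z(V(1, 4))*C = 30 - 5*1*(-3) = 30 - 5*(-3) = 30 + 15 = 45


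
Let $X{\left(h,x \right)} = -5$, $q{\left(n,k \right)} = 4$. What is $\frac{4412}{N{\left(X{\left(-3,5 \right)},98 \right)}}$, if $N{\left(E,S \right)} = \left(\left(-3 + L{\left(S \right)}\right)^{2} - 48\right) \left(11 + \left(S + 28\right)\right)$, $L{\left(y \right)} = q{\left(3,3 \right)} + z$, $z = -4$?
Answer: $- \frac{4412}{5343} \approx -0.82575$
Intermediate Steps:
$L{\left(y \right)} = 0$ ($L{\left(y \right)} = 4 - 4 = 0$)
$N{\left(E,S \right)} = -1521 - 39 S$ ($N{\left(E,S \right)} = \left(\left(-3 + 0\right)^{2} - 48\right) \left(11 + \left(S + 28\right)\right) = \left(\left(-3\right)^{2} - 48\right) \left(11 + \left(28 + S\right)\right) = \left(9 - 48\right) \left(39 + S\right) = - 39 \left(39 + S\right) = -1521 - 39 S$)
$\frac{4412}{N{\left(X{\left(-3,5 \right)},98 \right)}} = \frac{4412}{-1521 - 3822} = \frac{4412}{-5343} = 4412 \left(- \frac{1}{5343}\right) = - \frac{4412}{5343}$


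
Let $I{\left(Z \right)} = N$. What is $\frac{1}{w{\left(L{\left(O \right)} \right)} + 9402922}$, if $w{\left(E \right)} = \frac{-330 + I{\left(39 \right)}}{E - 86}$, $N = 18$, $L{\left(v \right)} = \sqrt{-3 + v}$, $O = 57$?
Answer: $\frac{17259070039}{162285752444079070} - \frac{117 \sqrt{6}}{81142876222039535} \approx 1.0635 \cdot 10^{-7}$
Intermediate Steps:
$I{\left(Z \right)} = 18$
$w{\left(E \right)} = - \frac{312}{-86 + E}$ ($w{\left(E \right)} = \frac{-330 + 18}{E - 86} = - \frac{312}{-86 + E}$)
$\frac{1}{w{\left(L{\left(O \right)} \right)} + 9402922} = \frac{1}{- \frac{312}{-86 + \sqrt{-3 + 57}} + 9402922} = \frac{1}{- \frac{312}{-86 + \sqrt{54}} + 9402922} = \frac{1}{- \frac{312}{-86 + 3 \sqrt{6}} + 9402922} = \frac{1}{9402922 - \frac{312}{-86 + 3 \sqrt{6}}}$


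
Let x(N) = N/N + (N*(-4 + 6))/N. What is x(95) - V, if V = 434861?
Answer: -434858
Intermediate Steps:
x(N) = 3 (x(N) = 1 + (N*2)/N = 1 + (2*N)/N = 1 + 2 = 3)
x(95) - V = 3 - 1*434861 = 3 - 434861 = -434858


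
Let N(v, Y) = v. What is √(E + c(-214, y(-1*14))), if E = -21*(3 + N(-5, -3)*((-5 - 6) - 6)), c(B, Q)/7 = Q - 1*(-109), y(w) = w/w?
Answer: 7*I*√22 ≈ 32.833*I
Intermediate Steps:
y(w) = 1
c(B, Q) = 763 + 7*Q (c(B, Q) = 7*(Q - 1*(-109)) = 7*(Q + 109) = 7*(109 + Q) = 763 + 7*Q)
E = -1848 (E = -21*(3 - 5*((-5 - 6) - 6)) = -21*(3 - 5*(-11 - 6)) = -21*(3 - 5*(-17)) = -21*(3 + 85) = -21*88 = -1848)
√(E + c(-214, y(-1*14))) = √(-1848 + (763 + 7*1)) = √(-1848 + (763 + 7)) = √(-1848 + 770) = √(-1078) = 7*I*√22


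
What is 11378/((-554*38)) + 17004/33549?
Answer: -3958719/117712258 ≈ -0.033630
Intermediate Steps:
11378/((-554*38)) + 17004/33549 = 11378/(-21052) + 17004*(1/33549) = 11378*(-1/21052) + 5668/11183 = -5689/10526 + 5668/11183 = -3958719/117712258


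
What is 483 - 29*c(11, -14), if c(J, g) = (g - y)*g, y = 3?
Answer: -6419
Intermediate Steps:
c(J, g) = g*(-3 + g) (c(J, g) = (g - 1*3)*g = (g - 3)*g = (-3 + g)*g = g*(-3 + g))
483 - 29*c(11, -14) = 483 - (-406)*(-3 - 14) = 483 - (-406)*(-17) = 483 - 29*238 = 483 - 6902 = -6419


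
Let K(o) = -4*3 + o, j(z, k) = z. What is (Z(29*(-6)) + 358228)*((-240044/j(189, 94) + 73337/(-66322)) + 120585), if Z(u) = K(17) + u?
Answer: 25500310535452051/596898 ≈ 4.2721e+10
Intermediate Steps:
K(o) = -12 + o
Z(u) = 5 + u (Z(u) = (-12 + 17) + u = 5 + u)
(Z(29*(-6)) + 358228)*((-240044/j(189, 94) + 73337/(-66322)) + 120585) = ((5 + 29*(-6)) + 358228)*((-240044/189 + 73337/(-66322)) + 120585) = ((5 - 174) + 358228)*((-240044*1/189 + 73337*(-1/66322)) + 120585) = (-169 + 358228)*((-34292/27 - 73337/66322) + 120585) = 358059*(-2276294123/1790694 + 120585) = 358059*(213654541867/1790694) = 25500310535452051/596898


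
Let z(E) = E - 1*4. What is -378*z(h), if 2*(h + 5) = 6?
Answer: 2268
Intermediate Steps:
h = -2 (h = -5 + (½)*6 = -5 + 3 = -2)
z(E) = -4 + E (z(E) = E - 4 = -4 + E)
-378*z(h) = -378*(-4 - 2) = -378*(-6) = 2268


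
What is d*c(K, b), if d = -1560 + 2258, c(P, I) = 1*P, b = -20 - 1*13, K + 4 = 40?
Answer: 25128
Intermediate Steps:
K = 36 (K = -4 + 40 = 36)
b = -33 (b = -20 - 13 = -33)
c(P, I) = P
d = 698
d*c(K, b) = 698*36 = 25128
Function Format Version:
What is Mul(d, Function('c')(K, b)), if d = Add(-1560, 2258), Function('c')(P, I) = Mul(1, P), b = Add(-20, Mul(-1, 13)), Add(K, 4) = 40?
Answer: 25128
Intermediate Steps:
K = 36 (K = Add(-4, 40) = 36)
b = -33 (b = Add(-20, -13) = -33)
Function('c')(P, I) = P
d = 698
Mul(d, Function('c')(K, b)) = Mul(698, 36) = 25128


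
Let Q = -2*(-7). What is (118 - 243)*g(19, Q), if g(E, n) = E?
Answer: -2375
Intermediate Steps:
Q = 14
(118 - 243)*g(19, Q) = (118 - 243)*19 = -125*19 = -2375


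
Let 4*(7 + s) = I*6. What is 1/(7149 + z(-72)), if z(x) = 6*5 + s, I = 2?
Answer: 1/7175 ≈ 0.00013937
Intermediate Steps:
s = -4 (s = -7 + (2*6)/4 = -7 + (1/4)*12 = -7 + 3 = -4)
z(x) = 26 (z(x) = 6*5 - 4 = 30 - 4 = 26)
1/(7149 + z(-72)) = 1/(7149 + 26) = 1/7175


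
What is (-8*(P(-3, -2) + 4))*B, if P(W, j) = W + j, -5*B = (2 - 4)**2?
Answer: -32/5 ≈ -6.4000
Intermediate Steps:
B = -4/5 (B = -(2 - 4)**2/5 = -1/5*(-2)**2 = -1/5*4 = -4/5 ≈ -0.80000)
(-8*(P(-3, -2) + 4))*B = -8*((-3 - 2) + 4)*(-4/5) = -8*(-5 + 4)*(-4/5) = -8*(-1)*(-4/5) = 8*(-4/5) = -32/5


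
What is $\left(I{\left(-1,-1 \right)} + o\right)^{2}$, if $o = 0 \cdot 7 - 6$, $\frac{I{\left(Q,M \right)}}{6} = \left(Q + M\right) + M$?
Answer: $576$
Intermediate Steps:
$I{\left(Q,M \right)} = 6 Q + 12 M$ ($I{\left(Q,M \right)} = 6 \left(\left(Q + M\right) + M\right) = 6 \left(\left(M + Q\right) + M\right) = 6 \left(Q + 2 M\right) = 6 Q + 12 M$)
$o = -6$ ($o = 0 - 6 = -6$)
$\left(I{\left(-1,-1 \right)} + o\right)^{2} = \left(\left(6 \left(-1\right) + 12 \left(-1\right)\right) - 6\right)^{2} = \left(\left(-6 - 12\right) - 6\right)^{2} = \left(-18 - 6\right)^{2} = \left(-24\right)^{2} = 576$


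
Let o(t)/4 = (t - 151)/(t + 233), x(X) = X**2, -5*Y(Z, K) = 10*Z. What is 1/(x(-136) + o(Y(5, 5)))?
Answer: 223/4123964 ≈ 5.4074e-5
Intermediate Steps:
Y(Z, K) = -2*Z
o(t) = 4*(-151 + t)/(233 + t) (o(t) = 4*((t - 151)/(t + 233)) = 4*((-151 + t)/(233 + t)) = 4*(-151 + t)/(233 + t))
1/(x(-136) + o(Y(5, 5))) = 1/((-136)**2 + 4*(-151 - 2*5)/(233 - 2*5)) = 1/(18496 + 4*(-151 - 10)/(233 - 10)) = 1/(18496 + 4*(-161)/223) = 1/(18496 + 4*(1/223)*(-161)) = 1/(18496 - 644/223) = 1/(4123964/223) = 223/4123964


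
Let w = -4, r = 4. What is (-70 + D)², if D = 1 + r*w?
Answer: 7225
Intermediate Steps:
D = -15 (D = 1 + 4*(-4) = 1 - 16 = -15)
(-70 + D)² = (-70 - 15)² = (-85)² = 7225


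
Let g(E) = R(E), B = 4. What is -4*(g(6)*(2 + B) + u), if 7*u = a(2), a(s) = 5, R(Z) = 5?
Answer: -860/7 ≈ -122.86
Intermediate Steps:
g(E) = 5
u = 5/7 (u = (1/7)*5 = 5/7 ≈ 0.71429)
-4*(g(6)*(2 + B) + u) = -4*(5*(2 + 4) + 5/7) = -4*(5*6 + 5/7) = -4*(30 + 5/7) = -4*215/7 = -860/7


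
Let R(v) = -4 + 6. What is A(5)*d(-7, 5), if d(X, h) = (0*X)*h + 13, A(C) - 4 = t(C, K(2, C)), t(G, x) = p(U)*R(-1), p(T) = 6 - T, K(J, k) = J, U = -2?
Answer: 260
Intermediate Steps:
R(v) = 2
t(G, x) = 16 (t(G, x) = (6 - 1*(-2))*2 = (6 + 2)*2 = 8*2 = 16)
A(C) = 20 (A(C) = 4 + 16 = 20)
d(X, h) = 13 (d(X, h) = 0*h + 13 = 0 + 13 = 13)
A(5)*d(-7, 5) = 20*13 = 260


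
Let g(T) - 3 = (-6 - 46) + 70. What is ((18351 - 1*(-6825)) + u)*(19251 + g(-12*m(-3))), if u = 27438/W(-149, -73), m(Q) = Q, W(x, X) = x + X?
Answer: 17863968408/37 ≈ 4.8281e+8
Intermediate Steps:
W(x, X) = X + x
u = -4573/37 (u = 27438/(-73 - 149) = 27438/(-222) = 27438*(-1/222) = -4573/37 ≈ -123.59)
g(T) = 21 (g(T) = 3 + ((-6 - 46) + 70) = 3 + (-52 + 70) = 3 + 18 = 21)
((18351 - 1*(-6825)) + u)*(19251 + g(-12*m(-3))) = ((18351 - 1*(-6825)) - 4573/37)*(19251 + 21) = ((18351 + 6825) - 4573/37)*19272 = (25176 - 4573/37)*19272 = (926939/37)*19272 = 17863968408/37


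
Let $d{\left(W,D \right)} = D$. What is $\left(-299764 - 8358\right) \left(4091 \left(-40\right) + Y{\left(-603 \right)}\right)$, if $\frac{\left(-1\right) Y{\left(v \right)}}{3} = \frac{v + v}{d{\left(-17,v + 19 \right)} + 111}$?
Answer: $\frac{23850287555236}{473} \approx 5.0423 \cdot 10^{10}$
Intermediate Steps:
$Y{\left(v \right)} = - \frac{6 v}{130 + v}$ ($Y{\left(v \right)} = - 3 \frac{v + v}{\left(v + 19\right) + 111} = - 3 \frac{2 v}{\left(19 + v\right) + 111} = - 3 \frac{2 v}{130 + v} = - \frac{6 v}{130 + v}$)
$\left(-299764 - 8358\right) \left(4091 \left(-40\right) + Y{\left(-603 \right)}\right) = \left(-299764 - 8358\right) \left(4091 \left(-40\right) - - \frac{3618}{130 - 603}\right) = - 308122 \left(-163640 - - \frac{3618}{-473}\right) = - 308122 \left(-163640 - \left(-3618\right) \left(- \frac{1}{473}\right)\right) = - 308122 \left(-163640 - \frac{3618}{473}\right) = \left(-308122\right) \left(- \frac{77405338}{473}\right) = \frac{23850287555236}{473}$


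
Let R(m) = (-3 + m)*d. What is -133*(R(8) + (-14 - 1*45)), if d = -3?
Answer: 9842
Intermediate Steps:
R(m) = 9 - 3*m (R(m) = (-3 + m)*(-3) = 9 - 3*m)
-133*(R(8) + (-14 - 1*45)) = -133*((9 - 3*8) + (-14 - 1*45)) = -133*((9 - 24) + (-14 - 45)) = -133*(-15 - 59) = -133*(-74) = 9842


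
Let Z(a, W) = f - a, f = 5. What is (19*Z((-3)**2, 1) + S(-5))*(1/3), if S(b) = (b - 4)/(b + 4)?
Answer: -67/3 ≈ -22.333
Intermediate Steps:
S(b) = (-4 + b)/(4 + b)
Z(a, W) = 5 - a
(19*Z((-3)**2, 1) + S(-5))*(1/3) = (19*(5 - 1*(-3)**2) + (-4 - 5)/(4 - 5))*(1/3) = (19*(5 - 1*9) - 9/(-1))*(1*(1/3)) = (19*(5 - 9) - 1*(-9))*(1/3) = (19*(-4) + 9)*(1/3) = (-76 + 9)*(1/3) = -67*1/3 = -67/3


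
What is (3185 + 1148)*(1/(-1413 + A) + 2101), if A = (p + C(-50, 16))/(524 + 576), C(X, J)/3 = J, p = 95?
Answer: 1286224562371/141287 ≈ 9.1036e+6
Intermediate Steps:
C(X, J) = 3*J
A = 13/100 (A = (95 + 3*16)/(524 + 576) = (95 + 48)/1100 = 143*(1/1100) = 13/100 ≈ 0.13000)
(3185 + 1148)*(1/(-1413 + A) + 2101) = (3185 + 1148)*(1/(-1413 + 13/100) + 2101) = 4333*(1/(-141287/100) + 2101) = 4333*(-100/141287 + 2101) = 4333*(296843887/141287) = 1286224562371/141287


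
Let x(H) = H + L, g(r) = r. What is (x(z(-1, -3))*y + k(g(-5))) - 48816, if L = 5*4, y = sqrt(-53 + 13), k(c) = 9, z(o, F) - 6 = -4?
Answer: -48807 + 44*I*sqrt(10) ≈ -48807.0 + 139.14*I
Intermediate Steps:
z(o, F) = 2 (z(o, F) = 6 - 4 = 2)
y = 2*I*sqrt(10) (y = sqrt(-40) = 2*I*sqrt(10) ≈ 6.3246*I)
L = 20
x(H) = 20 + H (x(H) = H + 20 = 20 + H)
(x(z(-1, -3))*y + k(g(-5))) - 48816 = ((20 + 2)*(2*I*sqrt(10)) + 9) - 48816 = (22*(2*I*sqrt(10)) + 9) - 48816 = (44*I*sqrt(10) + 9) - 48816 = (9 + 44*I*sqrt(10)) - 48816 = -48807 + 44*I*sqrt(10)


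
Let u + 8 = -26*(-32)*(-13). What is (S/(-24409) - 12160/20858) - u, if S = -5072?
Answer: 8691727896/803033 ≈ 10824.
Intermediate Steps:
u = -10824 (u = -8 - 26*(-32)*(-13) = -8 + 832*(-13) = -8 - 10816 = -10824)
(S/(-24409) - 12160/20858) - u = (-5072/(-24409) - 12160/20858) - 1*(-10824) = (-5072*(-1/24409) - 12160*1/20858) + 10824 = (16/77 - 6080/10429) + 10824 = -301296/803033 + 10824 = 8691727896/803033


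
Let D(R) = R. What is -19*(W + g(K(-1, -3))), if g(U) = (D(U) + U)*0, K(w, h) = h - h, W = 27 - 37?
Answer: 190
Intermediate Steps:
W = -10
K(w, h) = 0
g(U) = 0 (g(U) = (U + U)*0 = (2*U)*0 = 0)
-19*(W + g(K(-1, -3))) = -19*(-10 + 0) = -19*(-10) = 190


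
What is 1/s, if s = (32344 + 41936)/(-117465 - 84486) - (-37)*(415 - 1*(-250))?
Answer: 67317/1656310025 ≈ 4.0643e-5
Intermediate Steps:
s = 1656310025/67317 (s = 74280/(-201951) - (-37)*(415 + 250) = 74280*(-1/201951) - (-37)*665 = -24760/67317 - 1*(-24605) = -24760/67317 + 24605 = 1656310025/67317 ≈ 24605.)
1/s = 1/(1656310025/67317) = 67317/1656310025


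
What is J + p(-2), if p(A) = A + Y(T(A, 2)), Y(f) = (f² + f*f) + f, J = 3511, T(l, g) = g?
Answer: 3519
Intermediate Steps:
Y(f) = f + 2*f² (Y(f) = (f² + f²) + f = 2*f² + f = f + 2*f²)
p(A) = 10 + A (p(A) = A + 2*(1 + 2*2) = A + 2*(1 + 4) = A + 2*5 = A + 10 = 10 + A)
J + p(-2) = 3511 + (10 - 2) = 3511 + 8 = 3519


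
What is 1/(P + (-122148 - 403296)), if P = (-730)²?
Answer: 1/7456 ≈ 0.00013412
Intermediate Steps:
P = 532900
1/(P + (-122148 - 403296)) = 1/(532900 + (-122148 - 403296)) = 1/(532900 - 525444) = 1/7456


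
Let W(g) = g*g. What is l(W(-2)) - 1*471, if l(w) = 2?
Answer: -469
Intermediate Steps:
W(g) = g²
l(W(-2)) - 1*471 = 2 - 1*471 = 2 - 471 = -469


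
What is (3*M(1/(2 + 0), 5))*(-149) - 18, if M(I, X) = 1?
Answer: -465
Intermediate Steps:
(3*M(1/(2 + 0), 5))*(-149) - 18 = (3*1)*(-149) - 18 = 3*(-149) - 18 = -447 - 18 = -465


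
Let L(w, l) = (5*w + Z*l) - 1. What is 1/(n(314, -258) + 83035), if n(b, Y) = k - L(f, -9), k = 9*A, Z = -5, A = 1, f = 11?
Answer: 1/82945 ≈ 1.2056e-5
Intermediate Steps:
k = 9 (k = 9*1 = 9)
L(w, l) = -1 - 5*l + 5*w (L(w, l) = (5*w - 5*l) - 1 = (-5*l + 5*w) - 1 = -1 - 5*l + 5*w)
n(b, Y) = -90 (n(b, Y) = 9 - (-1 - 5*(-9) + 5*11) = 9 - (-1 + 45 + 55) = 9 - 1*99 = 9 - 99 = -90)
1/(n(314, -258) + 83035) = 1/(-90 + 83035) = 1/82945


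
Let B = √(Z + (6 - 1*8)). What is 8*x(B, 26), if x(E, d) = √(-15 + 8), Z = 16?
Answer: 8*I*√7 ≈ 21.166*I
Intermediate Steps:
B = √14 (B = √(16 + (6 - 1*8)) = √(16 + (6 - 8)) = √(16 - 2) = √14 ≈ 3.7417)
x(E, d) = I*√7 (x(E, d) = √(-7) = I*√7)
8*x(B, 26) = 8*(I*√7) = 8*I*√7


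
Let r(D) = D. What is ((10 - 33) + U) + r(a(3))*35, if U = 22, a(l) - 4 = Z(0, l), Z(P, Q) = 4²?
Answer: 699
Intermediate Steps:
Z(P, Q) = 16
a(l) = 20 (a(l) = 4 + 16 = 20)
((10 - 33) + U) + r(a(3))*35 = ((10 - 33) + 22) + 20*35 = (-23 + 22) + 700 = -1 + 700 = 699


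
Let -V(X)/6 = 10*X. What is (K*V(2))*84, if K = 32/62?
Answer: -161280/31 ≈ -5202.6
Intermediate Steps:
V(X) = -60*X
K = 16/31 (K = 32*(1/62) = 16/31 ≈ 0.51613)
(K*V(2))*84 = (16*(-60*2)/31)*84 = ((16/31)*(-120))*84 = -1920/31*84 = -161280/31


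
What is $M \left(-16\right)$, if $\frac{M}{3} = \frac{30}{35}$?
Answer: $- \frac{288}{7} \approx -41.143$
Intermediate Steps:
$M = \frac{18}{7}$ ($M = 3 \cdot \frac{30}{35} = 3 \cdot 30 \cdot \frac{1}{35} = 3 \cdot \frac{6}{7} = \frac{18}{7} \approx 2.5714$)
$M \left(-16\right) = \frac{18}{7} \left(-16\right) = - \frac{288}{7}$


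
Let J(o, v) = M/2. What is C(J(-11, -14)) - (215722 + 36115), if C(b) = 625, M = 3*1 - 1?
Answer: -251212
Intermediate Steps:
M = 2 (M = 3 - 1 = 2)
J(o, v) = 1 (J(o, v) = 2/2 = 2*(1/2) = 1)
C(J(-11, -14)) - (215722 + 36115) = 625 - (215722 + 36115) = 625 - 1*251837 = 625 - 251837 = -251212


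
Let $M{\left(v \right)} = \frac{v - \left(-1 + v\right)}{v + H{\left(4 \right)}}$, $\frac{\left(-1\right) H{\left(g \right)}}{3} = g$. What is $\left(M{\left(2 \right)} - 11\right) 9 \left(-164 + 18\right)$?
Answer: $\frac{72927}{5} \approx 14585.0$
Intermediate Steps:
$H{\left(g \right)} = - 3 g$
$M{\left(v \right)} = \frac{1}{-12 + v}$ ($M{\left(v \right)} = \frac{v - \left(-1 + v\right)}{v - 12} = 1 \frac{1}{v - 12} = 1 \frac{1}{-12 + v} = \frac{1}{-12 + v}$)
$\left(M{\left(2 \right)} - 11\right) 9 \left(-164 + 18\right) = \left(\frac{1}{-12 + 2} - 11\right) 9 \left(-164 + 18\right) = \left(\frac{1}{-10} - 11\right) 9 \left(-146\right) = \left(- \frac{1}{10} - 11\right) 9 \left(-146\right) = \left(- \frac{111}{10}\right) 9 \left(-146\right) = \left(- \frac{999}{10}\right) \left(-146\right) = \frac{72927}{5}$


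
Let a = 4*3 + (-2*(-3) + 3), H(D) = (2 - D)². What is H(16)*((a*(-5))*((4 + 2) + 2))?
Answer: -164640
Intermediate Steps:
a = 21 (a = 12 + (6 + 3) = 12 + 9 = 21)
H(16)*((a*(-5))*((4 + 2) + 2)) = (-2 + 16)²*((21*(-5))*((4 + 2) + 2)) = 14²*(-105*(6 + 2)) = 196*(-105*8) = 196*(-840) = -164640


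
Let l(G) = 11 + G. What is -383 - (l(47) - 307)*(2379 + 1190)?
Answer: 888298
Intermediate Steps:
-383 - (l(47) - 307)*(2379 + 1190) = -383 - ((11 + 47) - 307)*(2379 + 1190) = -383 - (58 - 307)*3569 = -383 - (-249)*3569 = -383 - 1*(-888681) = -383 + 888681 = 888298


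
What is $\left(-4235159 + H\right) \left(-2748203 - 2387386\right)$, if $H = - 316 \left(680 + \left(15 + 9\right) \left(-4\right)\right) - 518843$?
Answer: $25362342513594$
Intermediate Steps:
$H = -703387$ ($H = - 316 \left(680 + 24 \left(-4\right)\right) - 518843 = - 316 \left(680 - 96\right) - 518843 = \left(-316\right) 584 - 518843 = -184544 - 518843 = -703387$)
$\left(-4235159 + H\right) \left(-2748203 - 2387386\right) = \left(-4235159 - 703387\right) \left(-2748203 - 2387386\right) = \left(-4938546\right) \left(-5135589\right) = 25362342513594$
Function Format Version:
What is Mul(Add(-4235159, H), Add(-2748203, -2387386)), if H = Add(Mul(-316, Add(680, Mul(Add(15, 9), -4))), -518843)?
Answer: 25362342513594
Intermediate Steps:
H = -703387 (H = Add(Mul(-316, Add(680, Mul(24, -4))), -518843) = Add(Mul(-316, Add(680, -96)), -518843) = Add(Mul(-316, 584), -518843) = Add(-184544, -518843) = -703387)
Mul(Add(-4235159, H), Add(-2748203, -2387386)) = Mul(Add(-4235159, -703387), Add(-2748203, -2387386)) = Mul(-4938546, -5135589) = 25362342513594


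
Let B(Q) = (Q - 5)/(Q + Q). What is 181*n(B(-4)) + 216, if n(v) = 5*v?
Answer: 9873/8 ≈ 1234.1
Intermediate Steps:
B(Q) = (-5 + Q)/(2*Q) (B(Q) = (-5 + Q)/((2*Q)) = (-5 + Q)*(1/(2*Q)) = (-5 + Q)/(2*Q))
181*n(B(-4)) + 216 = 181*(5*((½)*(-5 - 4)/(-4))) + 216 = 181*(5*((½)*(-¼)*(-9))) + 216 = 181*(5*(9/8)) + 216 = 181*(45/8) + 216 = 8145/8 + 216 = 9873/8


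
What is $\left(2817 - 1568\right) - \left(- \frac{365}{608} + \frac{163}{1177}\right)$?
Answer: $\frac{894134885}{715616} \approx 1249.5$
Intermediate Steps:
$\left(2817 - 1568\right) - \left(- \frac{365}{608} + \frac{163}{1177}\right) = 1249 - - \frac{330501}{715616} = 1249 + \left(- \frac{163}{1177} + \frac{365}{608}\right) = 1249 + \frac{330501}{715616} = \frac{894134885}{715616}$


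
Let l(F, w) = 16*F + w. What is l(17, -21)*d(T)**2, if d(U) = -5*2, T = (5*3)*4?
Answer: 25100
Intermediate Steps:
l(F, w) = w + 16*F
T = 60 (T = 15*4 = 60)
d(U) = -10
l(17, -21)*d(T)**2 = (-21 + 16*17)*(-10)**2 = (-21 + 272)*100 = 251*100 = 25100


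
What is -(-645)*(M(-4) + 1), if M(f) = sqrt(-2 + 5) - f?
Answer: 3225 + 645*sqrt(3) ≈ 4342.2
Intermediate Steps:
M(f) = sqrt(3) - f
-(-645)*(M(-4) + 1) = -(-645)*((sqrt(3) - 1*(-4)) + 1) = -(-645)*((sqrt(3) + 4) + 1) = -(-645)*((4 + sqrt(3)) + 1) = -(-645)*(5 + sqrt(3)) = -129*(-25 - 5*sqrt(3)) = 3225 + 645*sqrt(3)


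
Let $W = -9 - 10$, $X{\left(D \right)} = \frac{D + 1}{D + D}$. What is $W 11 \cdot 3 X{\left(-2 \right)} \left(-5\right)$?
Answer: $\frac{3135}{4} \approx 783.75$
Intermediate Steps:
$X{\left(D \right)} = \frac{1 + D}{2 D}$
$W = -19$ ($W = -9 - 10 = -19$)
$W 11 \cdot 3 X{\left(-2 \right)} \left(-5\right) = \left(-19\right) 11 \cdot 3 \frac{1 - 2}{2 \left(-2\right)} \left(-5\right) = - 209 \cdot 3 \cdot \frac{1}{2} \left(- \frac{1}{2}\right) \left(-1\right) \left(-5\right) = - 209 \cdot 3 \cdot \frac{1}{4} \left(-5\right) = - 209 \cdot \frac{3}{4} \left(-5\right) = \left(-209\right) \left(- \frac{15}{4}\right) = \frac{3135}{4}$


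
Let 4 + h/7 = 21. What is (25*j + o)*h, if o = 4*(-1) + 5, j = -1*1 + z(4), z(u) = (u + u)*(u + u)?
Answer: 187544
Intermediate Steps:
h = 119 (h = -28 + 7*21 = -28 + 147 = 119)
z(u) = 4*u² (z(u) = (2*u)*(2*u) = 4*u²)
j = 63 (j = -1*1 + 4*4² = -1 + 4*16 = -1 + 64 = 63)
o = 1 (o = -4 + 5 = 1)
(25*j + o)*h = (25*63 + 1)*119 = (1575 + 1)*119 = 1576*119 = 187544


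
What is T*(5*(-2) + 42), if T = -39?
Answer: -1248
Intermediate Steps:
T*(5*(-2) + 42) = -39*(5*(-2) + 42) = -39*(-10 + 42) = -39*32 = -1248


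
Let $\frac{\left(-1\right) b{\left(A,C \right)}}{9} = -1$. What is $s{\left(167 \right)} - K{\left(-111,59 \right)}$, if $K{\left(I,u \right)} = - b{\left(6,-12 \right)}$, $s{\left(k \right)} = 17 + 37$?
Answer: $63$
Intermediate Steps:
$b{\left(A,C \right)} = 9$ ($b{\left(A,C \right)} = \left(-9\right) \left(-1\right) = 9$)
$s{\left(k \right)} = 54$
$K{\left(I,u \right)} = -9$ ($K{\left(I,u \right)} = \left(-1\right) 9 = -9$)
$s{\left(167 \right)} - K{\left(-111,59 \right)} = 54 - -9 = 54 + 9 = 63$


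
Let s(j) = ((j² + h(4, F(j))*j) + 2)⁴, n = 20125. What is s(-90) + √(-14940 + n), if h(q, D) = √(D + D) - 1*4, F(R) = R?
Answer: 4503060950325136 + √5185 - 1282149369636480*I*√5 ≈ 4.5031e+15 - 2.867e+15*I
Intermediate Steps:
h(q, D) = -4 + √2*√D (h(q, D) = √(2*D) - 4 = √2*√D - 4 = -4 + √2*√D)
s(j) = (2 + j² + j*(-4 + √2*√j))⁴ (s(j) = ((j² + (-4 + √2*√j)*j) + 2)⁴ = ((j² + j*(-4 + √2*√j)) + 2)⁴ = (2 + j² + j*(-4 + √2*√j))⁴)
s(-90) + √(-14940 + n) = (2 + (-90)² - 90*(-4 + √2*√(-90)))⁴ + √(-14940 + 20125) = (2 + 8100 - 90*(-4 + √2*(3*I*√10)))⁴ + √5185 = (2 + 8100 - 90*(-4 + 6*I*√5))⁴ + √5185 = (2 + 8100 + (360 - 540*I*√5))⁴ + √5185 = (8462 - 540*I*√5)⁴ + √5185 = √5185 + (8462 - 540*I*√5)⁴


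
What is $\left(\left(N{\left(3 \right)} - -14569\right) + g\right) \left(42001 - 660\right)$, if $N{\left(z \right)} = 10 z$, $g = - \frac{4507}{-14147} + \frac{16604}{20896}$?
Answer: $\frac{44607175207467217}{73903928} \approx 6.0358 \cdot 10^{8}$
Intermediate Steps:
$g = \frac{82268765}{73903928}$ ($g = \left(-4507\right) \left(- \frac{1}{14147}\right) + 16604 \cdot \frac{1}{20896} = \frac{4507}{14147} + \frac{4151}{5224} = \frac{82268765}{73903928} \approx 1.1132$)
$\left(\left(N{\left(3 \right)} - -14569\right) + g\right) \left(42001 - 660\right) = \left(\left(10 \cdot 3 - -14569\right) + \frac{82268765}{73903928}\right) \left(42001 - 660\right) = \left(\left(30 + 14569\right) + \frac{82268765}{73903928}\right) 41341 = \left(14599 + \frac{82268765}{73903928}\right) 41341 = \frac{1079005713637}{73903928} \cdot 41341 = \frac{44607175207467217}{73903928}$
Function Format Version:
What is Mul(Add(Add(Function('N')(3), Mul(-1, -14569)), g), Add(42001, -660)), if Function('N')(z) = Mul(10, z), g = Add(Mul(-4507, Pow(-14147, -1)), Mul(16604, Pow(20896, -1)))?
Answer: Rational(44607175207467217, 73903928) ≈ 6.0358e+8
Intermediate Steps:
g = Rational(82268765, 73903928) (g = Add(Mul(-4507, Rational(-1, 14147)), Mul(16604, Rational(1, 20896))) = Add(Rational(4507, 14147), Rational(4151, 5224)) = Rational(82268765, 73903928) ≈ 1.1132)
Mul(Add(Add(Function('N')(3), Mul(-1, -14569)), g), Add(42001, -660)) = Mul(Add(Add(Mul(10, 3), Mul(-1, -14569)), Rational(82268765, 73903928)), Add(42001, -660)) = Mul(Add(Add(30, 14569), Rational(82268765, 73903928)), 41341) = Mul(Add(14599, Rational(82268765, 73903928)), 41341) = Mul(Rational(1079005713637, 73903928), 41341) = Rational(44607175207467217, 73903928)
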